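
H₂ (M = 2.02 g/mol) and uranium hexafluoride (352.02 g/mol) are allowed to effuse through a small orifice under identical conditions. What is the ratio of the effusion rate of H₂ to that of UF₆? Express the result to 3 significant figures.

Using Graham's law: rate_H₂/rate_UF₆ = √(M_UF₆/M_H₂) = √(352.02/2.02) = √174.3 = 13.2.

13.2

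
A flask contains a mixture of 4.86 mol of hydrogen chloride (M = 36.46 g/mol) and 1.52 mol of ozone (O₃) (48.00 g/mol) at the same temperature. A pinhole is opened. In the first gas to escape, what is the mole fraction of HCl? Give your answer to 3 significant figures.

The effusion rate of species i is ∝ p_i/√M_i ∝ n_i/√M_i.
Mole fraction of HCl in the effusate = (n_HCl/√M_HCl) / (n_HCl/√M_HCl + n_O₃/√M_O₃)
= (4.86/√36.46) / (4.86/√36.46 + 1.52/√48.00) = 0.8049/(0.8049 + 0.2194) = 0.786.

0.786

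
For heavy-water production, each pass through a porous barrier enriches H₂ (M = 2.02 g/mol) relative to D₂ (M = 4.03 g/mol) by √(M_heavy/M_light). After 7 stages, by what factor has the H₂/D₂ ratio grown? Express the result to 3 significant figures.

Overall factor = α^7 with α = √(4.03/2.02), i.e. (4.03/2.02)^(7/2).
= 1.99505^(7/2) = 11.2.

11.2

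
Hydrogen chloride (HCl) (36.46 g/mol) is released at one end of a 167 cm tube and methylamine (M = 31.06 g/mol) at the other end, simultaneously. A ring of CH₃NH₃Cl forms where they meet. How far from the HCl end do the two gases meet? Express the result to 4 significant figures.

80.16 cm

In equal time, each gas travels a distance ∝ its rate ∝ 1/√M, so d_HCl/d_CH₃NH₂ = √(M_CH₃NH₂/M_HCl) = √(31.06/36.46) = 0.9230.
With d_HCl + d_CH₃NH₂ = 167 cm, d_CH₃NH₂ = 167/(1 + 0.9230) = 86.84 cm.
d_HCl = 167 − 86.84 = 80.16 cm.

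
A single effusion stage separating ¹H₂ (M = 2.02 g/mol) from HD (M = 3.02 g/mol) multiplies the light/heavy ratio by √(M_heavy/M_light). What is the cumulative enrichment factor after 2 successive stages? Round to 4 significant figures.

1.495

Each stage multiplies the ratio by α = √(3.02/2.02), so after 2 stages the overall factor is α^2 = (3.02/2.02)^(2/2).
= 1.49505^1 = 1.495.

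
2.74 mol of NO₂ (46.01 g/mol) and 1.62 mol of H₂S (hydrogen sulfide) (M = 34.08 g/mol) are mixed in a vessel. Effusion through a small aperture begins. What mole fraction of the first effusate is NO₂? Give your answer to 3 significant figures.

0.593

Effusion rate of each component ∝ n_i/√M_i (partial pressure × 1/√M).
Mole fraction of NO₂ in the effusate = (n_NO₂/√M_NO₂) / (n_NO₂/√M_NO₂ + n_H₂S/√M_H₂S)
= (2.74/√46.01) / (2.74/√46.01 + 1.62/√34.08) = 0.4039/(0.4039 + 0.2775) = 0.593.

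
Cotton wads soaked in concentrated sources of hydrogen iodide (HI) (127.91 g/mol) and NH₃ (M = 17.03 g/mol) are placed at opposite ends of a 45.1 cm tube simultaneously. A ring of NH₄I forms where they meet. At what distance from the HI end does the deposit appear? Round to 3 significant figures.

12.1 cm

The fronts meet when d_HI + d_NH₃ = L with d_HI/d_NH₃ = √(M_NH₃/M_HI) (Graham's law). Here √(M_NH₃/M_HI) = √(17.03/127.91) = 0.3649.
With d_HI + d_NH₃ = 45.1 cm, d_NH₃ = 45.1/(1 + 0.3649) = 33.04 cm.
d_HI = 45.1 − 33.04 = 12.1 cm.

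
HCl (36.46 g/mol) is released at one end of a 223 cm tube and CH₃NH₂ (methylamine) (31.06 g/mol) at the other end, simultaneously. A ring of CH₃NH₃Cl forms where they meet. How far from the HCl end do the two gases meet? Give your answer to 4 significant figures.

107.0 cm

Graham's law gives d_HCl/d_CH₃NH₂ = rate_HCl/rate_CH₃NH₂ = √(M_CH₃NH₂/M_HCl) = √(31.06/36.46) = 0.9230.
With d_HCl + d_CH₃NH₂ = 223 cm, d_CH₃NH₂ = 223/(1 + 0.9230) = 116.0 cm.
d_HCl = 223 − 116.0 = 107.0 cm.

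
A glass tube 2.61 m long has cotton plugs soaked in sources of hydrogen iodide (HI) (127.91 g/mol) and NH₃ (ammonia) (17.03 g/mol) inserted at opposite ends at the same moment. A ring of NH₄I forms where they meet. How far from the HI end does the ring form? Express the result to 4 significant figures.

0.6977 m

Distances travelled in equal time are proportional to diffusion rates, so d_HI/d_NH₃ = √(M_NH₃/M_HI) = √(17.03/127.91) = 0.3649.
With d_HI + d_NH₃ = 2.61 m, d_NH₃ = 2.61/(1 + 0.3649) = 1.912 m.
d_HI = 2.61 − 1.912 = 0.6977 m.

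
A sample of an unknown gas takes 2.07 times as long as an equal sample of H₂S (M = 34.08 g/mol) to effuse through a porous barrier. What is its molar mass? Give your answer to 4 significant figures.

146.0 g/mol

By Graham's law, t_X/t_H₂S = √(M_X/M_H₂S).
2.07 = √(M_X/34.08)
M_X = 34.08 × 2.07² = 34.08 × 4.285 = 146.0 g/mol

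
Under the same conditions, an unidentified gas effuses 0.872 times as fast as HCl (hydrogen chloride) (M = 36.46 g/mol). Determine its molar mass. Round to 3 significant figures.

Since effusion rate ∝ 1/√M, rate_X/rate_HCl = √(M_HCl/M_X).
0.872 = √(36.46/M_X)
M_X = 36.46 / 0.872² = 36.46 / 0.7604 = 47.9 g/mol

47.9 g/mol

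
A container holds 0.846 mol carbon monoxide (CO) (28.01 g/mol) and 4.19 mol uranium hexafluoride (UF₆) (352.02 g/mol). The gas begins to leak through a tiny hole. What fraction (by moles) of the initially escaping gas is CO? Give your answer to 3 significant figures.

The effusion rate of species i is ∝ p_i/√M_i ∝ n_i/√M_i.
x_CO(eff) = (n_CO/√M_CO) / (n_CO/√M_CO + n_UF₆/√M_UF₆)
= (0.846/√28.01) / (0.846/√28.01 + 4.19/√352.02) = 0.1599/(0.1599 + 0.2233) = 0.417.

0.417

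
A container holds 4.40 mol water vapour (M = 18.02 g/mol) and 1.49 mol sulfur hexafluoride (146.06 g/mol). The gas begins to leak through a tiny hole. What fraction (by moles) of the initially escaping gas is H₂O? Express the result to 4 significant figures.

Rate_i ∝ x_i/√M_i (Graham's law weighted by mole fraction), so the effusate composition follows n_i/√M_i.
x_H₂O(eff) = (n_H₂O/√M_H₂O) / (n_H₂O/√M_H₂O + n_SF₆/√M_SF₆)
= (4.40/√18.02) / (4.40/√18.02 + 1.49/√146.06) = 1.037/(1.037 + 0.1233) = 0.8937.

0.8937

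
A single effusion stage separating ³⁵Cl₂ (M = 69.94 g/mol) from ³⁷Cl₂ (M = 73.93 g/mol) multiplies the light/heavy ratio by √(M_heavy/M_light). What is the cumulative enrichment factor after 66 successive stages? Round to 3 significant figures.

The single-stage factor is √(M_heavy/M_light), so 66 stages give [√(73.93/69.94)]^66 = (73.93/69.94)^(66/2).
= 1.05705^33 = 6.24.

6.24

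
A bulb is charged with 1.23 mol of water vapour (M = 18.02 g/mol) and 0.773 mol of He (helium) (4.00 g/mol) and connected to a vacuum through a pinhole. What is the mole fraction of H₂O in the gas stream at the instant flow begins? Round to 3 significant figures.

0.428

Each component's effusion rate ∝ (its partial pressure)·(1/√M) ∝ n_i/√M_i.
x_H₂O(eff) = (n_H₂O/√M_H₂O) / (n_H₂O/√M_H₂O + n_He/√M_He)
= (1.23/√18.02) / (1.23/√18.02 + 0.773/√4.00) = 0.2898/(0.2898 + 0.3865) = 0.428.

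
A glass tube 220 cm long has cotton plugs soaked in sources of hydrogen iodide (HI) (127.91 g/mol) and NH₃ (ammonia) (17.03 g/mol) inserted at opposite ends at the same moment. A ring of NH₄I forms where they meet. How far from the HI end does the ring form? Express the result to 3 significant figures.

In equal time, each gas travels a distance ∝ its rate ∝ 1/√M, so d_HI/d_NH₃ = √(M_NH₃/M_HI) = √(17.03/127.91) = 0.3649.
With d_HI + d_NH₃ = 220 cm, d_NH₃ = 220/(1 + 0.3649) = 161.2 cm.
d_HI = 220 − 161.2 = 58.8 cm.

58.8 cm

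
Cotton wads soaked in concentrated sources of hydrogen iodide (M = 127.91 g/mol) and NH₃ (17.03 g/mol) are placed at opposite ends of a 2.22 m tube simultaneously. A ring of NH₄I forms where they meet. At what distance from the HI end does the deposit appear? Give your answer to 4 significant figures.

Distances travelled in equal time are proportional to diffusion rates, so d_HI/d_NH₃ = √(M_NH₃/M_HI) = √(17.03/127.91) = 0.3649.
With d_HI + d_NH₃ = 2.22 m, d_NH₃ = 2.22/(1 + 0.3649) = 1.627 m.
d_HI = 2.22 − 1.627 = 0.5935 m.

0.5935 m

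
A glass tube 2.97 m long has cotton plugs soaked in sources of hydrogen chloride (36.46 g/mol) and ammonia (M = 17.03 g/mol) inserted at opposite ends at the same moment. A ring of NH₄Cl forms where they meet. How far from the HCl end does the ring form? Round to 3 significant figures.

1.21 m

Graham's law gives d_HCl/d_NH₃ = rate_HCl/rate_NH₃ = √(M_NH₃/M_HCl) = √(17.03/36.46) = 0.6834.
With d_HCl + d_NH₃ = 2.97 m, d_NH₃ = 2.97/(1 + 0.6834) = 1.764 m.
d_HCl = 2.97 − 1.764 = 1.21 m.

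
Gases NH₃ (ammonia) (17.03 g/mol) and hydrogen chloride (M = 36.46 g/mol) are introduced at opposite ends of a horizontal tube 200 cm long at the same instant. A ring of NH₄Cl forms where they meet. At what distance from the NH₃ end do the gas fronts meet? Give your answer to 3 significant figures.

119 cm

Graham's law gives d_NH₃/d_HCl = rate_NH₃/rate_HCl = √(M_HCl/M_NH₃) = √(36.46/17.03) = 1.463.
With d_NH₃ + d_HCl = 200 cm, d_HCl = 200/(1 + 1.463) = 81.20 cm.
d_NH₃ = 200 − 81.20 = 119 cm.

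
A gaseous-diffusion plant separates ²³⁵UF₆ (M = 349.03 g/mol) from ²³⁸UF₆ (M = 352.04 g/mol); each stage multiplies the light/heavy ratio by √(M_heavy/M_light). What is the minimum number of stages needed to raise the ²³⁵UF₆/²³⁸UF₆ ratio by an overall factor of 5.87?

413

Per stage α = (352.04/349.03)^(1/2) = 1.00862^0.5, giving ln α = 0.004293.
Need α^N ≥ 5.87 ⇒ N ≥ ln(5.87) / ln α = 1.770 / 0.004293 = 412.22.
Minimum whole number of stages: N = 413.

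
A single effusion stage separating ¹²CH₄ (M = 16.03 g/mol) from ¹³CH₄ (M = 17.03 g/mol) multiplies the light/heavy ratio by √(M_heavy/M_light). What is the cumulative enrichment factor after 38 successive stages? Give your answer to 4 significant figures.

3.157

The single-stage factor is √(M_heavy/M_light), so 38 stages give [√(17.03/16.03)]^38 = (17.03/16.03)^(38/2).
= 1.06238^19 = 3.157.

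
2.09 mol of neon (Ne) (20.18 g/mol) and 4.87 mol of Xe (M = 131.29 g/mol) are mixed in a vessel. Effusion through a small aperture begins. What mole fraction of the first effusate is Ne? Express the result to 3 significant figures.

Effusion rate of each component ∝ n_i/√M_i (partial pressure × 1/√M).
Mole fraction of Ne in the effusate = (n_Ne/√M_Ne) / (n_Ne/√M_Ne + n_Xe/√M_Xe)
= (2.09/√20.18) / (2.09/√20.18 + 4.87/√131.29) = 0.4652/(0.4652 + 0.4250) = 0.523.

0.523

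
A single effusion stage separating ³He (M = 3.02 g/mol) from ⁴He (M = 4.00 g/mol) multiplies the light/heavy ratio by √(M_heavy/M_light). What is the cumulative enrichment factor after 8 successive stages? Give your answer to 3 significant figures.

Overall factor = α^8 with α = √(4.00/3.02), i.e. (4.00/3.02)^(8/2).
= 1.32450^4 = 3.08.

3.08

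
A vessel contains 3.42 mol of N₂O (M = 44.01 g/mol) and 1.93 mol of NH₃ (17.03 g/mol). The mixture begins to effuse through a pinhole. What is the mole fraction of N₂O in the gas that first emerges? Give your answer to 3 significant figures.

The effusion rate of species i is ∝ p_i/√M_i ∝ n_i/√M_i.
So x_N₂O in the escaping gas = (n_N₂O/√M_N₂O) / Σ(n_i/√M_i)
= (3.42/√44.01) / (3.42/√44.01 + 1.93/√17.03) = 0.5155/(0.5155 + 0.4677) = 0.524.

0.524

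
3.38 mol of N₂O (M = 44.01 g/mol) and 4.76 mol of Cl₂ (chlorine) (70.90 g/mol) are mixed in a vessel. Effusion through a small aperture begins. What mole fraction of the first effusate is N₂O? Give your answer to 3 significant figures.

Rate_i ∝ x_i/√M_i (Graham's law weighted by mole fraction), so the effusate composition follows n_i/√M_i.
So x_N₂O in the escaping gas = (n_N₂O/√M_N₂O) / Σ(n_i/√M_i)
= (3.38/√44.01) / (3.38/√44.01 + 4.76/√70.90) = 0.5095/(0.5095 + 0.5653) = 0.474.

0.474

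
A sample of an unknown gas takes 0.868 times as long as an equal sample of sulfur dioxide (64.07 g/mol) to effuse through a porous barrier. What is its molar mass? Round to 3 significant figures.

48.3 g/mol

Since effusion rate ∝ 1/√M, t_X/t_SO₂ = √(M_X/M_SO₂).
0.868 = √(M_X/64.07)
M_X = 64.07 × 0.868² = 64.07 × 0.7534 = 48.3 g/mol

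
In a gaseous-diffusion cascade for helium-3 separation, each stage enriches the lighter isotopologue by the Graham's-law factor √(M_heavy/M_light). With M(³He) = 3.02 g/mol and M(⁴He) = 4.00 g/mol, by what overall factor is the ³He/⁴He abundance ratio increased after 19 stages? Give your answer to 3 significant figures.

Each stage multiplies the ratio by α = √(4.00/3.02), so after 19 stages the overall factor is α^19 = (4.00/3.02)^(19/2).
= 1.32450^(19/2) = 14.4.

14.4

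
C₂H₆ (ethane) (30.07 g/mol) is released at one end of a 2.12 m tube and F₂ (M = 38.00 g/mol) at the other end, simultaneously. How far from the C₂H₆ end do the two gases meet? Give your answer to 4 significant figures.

Distances travelled in equal time are proportional to diffusion rates, so d_C₂H₆/d_F₂ = √(M_F₂/M_C₂H₆) = √(38.00/30.07) = 1.124.
With d_C₂H₆ + d_F₂ = 2.12 m, d_F₂ = 2.12/(1 + 1.124) = 0.9980 m.
d_C₂H₆ = 2.12 − 0.9980 = 1.122 m.

1.122 m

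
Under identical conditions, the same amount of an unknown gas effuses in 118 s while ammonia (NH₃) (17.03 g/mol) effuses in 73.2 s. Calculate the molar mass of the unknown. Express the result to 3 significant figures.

44.3 g/mol

From Graham's law, t_X/t_NH₃ = √(M_X/M_NH₃).
118/73.2 = 1.612 = √(M_X/17.03)
M_X = 17.03 × 1.612² = 17.03 × 2.599 = 44.3 g/mol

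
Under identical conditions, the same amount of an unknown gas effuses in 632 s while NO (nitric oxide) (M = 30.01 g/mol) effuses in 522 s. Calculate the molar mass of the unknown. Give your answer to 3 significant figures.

Using Graham's law: t_X/t_NO = √(M_X/M_NO).
632/522 = 1.211 = √(M_X/30.01)
M_X = 30.01 × 1.211² = 30.01 × 1.466 = 44.0 g/mol

44.0 g/mol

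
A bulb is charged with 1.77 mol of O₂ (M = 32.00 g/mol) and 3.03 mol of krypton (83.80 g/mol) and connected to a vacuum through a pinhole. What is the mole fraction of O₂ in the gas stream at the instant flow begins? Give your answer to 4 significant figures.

Rate_i ∝ x_i/√M_i (Graham's law weighted by mole fraction), so the effusate composition follows n_i/√M_i.
x_O₂(eff) = (n_O₂/√M_O₂) / (n_O₂/√M_O₂ + n_Kr/√M_Kr)
= (1.77/√32.00) / (1.77/√32.00 + 3.03/√83.80) = 0.3129/(0.3129 + 0.3310) = 0.4859.

0.4859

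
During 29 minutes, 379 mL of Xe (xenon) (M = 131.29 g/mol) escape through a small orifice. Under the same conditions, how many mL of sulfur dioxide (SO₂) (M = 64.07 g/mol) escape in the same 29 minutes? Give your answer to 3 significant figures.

543 mL

Since effusion rate ∝ 1/√M, rate_SO₂/rate_Xe = √(M_Xe/M_SO₂) = √(131.29/64.07) = √2.049 = 1.431.
So the volume for SO₂ is 379 × 1.431 = 543 mL.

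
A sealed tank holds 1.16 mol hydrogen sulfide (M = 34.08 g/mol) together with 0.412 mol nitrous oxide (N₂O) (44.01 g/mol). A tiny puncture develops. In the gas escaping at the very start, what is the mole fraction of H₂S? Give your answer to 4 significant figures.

Rate_i ∝ x_i/√M_i (Graham's law weighted by mole fraction), so the effusate composition follows n_i/√M_i.
x_H₂S(eff) = (n_H₂S/√M_H₂S) / (n_H₂S/√M_H₂S + n_N₂O/√M_N₂O)
= (1.16/√34.08) / (1.16/√34.08 + 0.412/√44.01) = 0.1987/(0.1987 + 0.06210) = 0.7619.

0.7619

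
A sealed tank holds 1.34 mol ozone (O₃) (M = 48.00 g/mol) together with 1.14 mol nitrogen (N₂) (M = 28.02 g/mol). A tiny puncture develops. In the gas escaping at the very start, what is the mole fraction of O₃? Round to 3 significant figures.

The effusion rate of species i is ∝ p_i/√M_i ∝ n_i/√M_i.
Mole fraction of O₃ in the effusate = (n_O₃/√M_O₃) / (n_O₃/√M_O₃ + n_N₂/√M_N₂)
= (1.34/√48.00) / (1.34/√48.00 + 1.14/√28.02) = 0.1934/(0.1934 + 0.2154) = 0.473.

0.473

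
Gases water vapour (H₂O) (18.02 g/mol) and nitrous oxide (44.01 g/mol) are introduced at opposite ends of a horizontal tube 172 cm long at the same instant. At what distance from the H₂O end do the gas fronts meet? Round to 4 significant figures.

Graham's law gives d_H₂O/d_N₂O = rate_H₂O/rate_N₂O = √(M_N₂O/M_H₂O) = √(44.01/18.02) = 1.563.
With d_H₂O + d_N₂O = 172 cm, d_N₂O = 172/(1 + 1.563) = 67.11 cm.
d_H₂O = 172 − 67.11 = 104.9 cm.

104.9 cm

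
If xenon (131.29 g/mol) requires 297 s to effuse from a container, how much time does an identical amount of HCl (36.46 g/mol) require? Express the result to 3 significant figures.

157 s

Using Graham's law: t_HCl/t_Xe = √(M_HCl/M_Xe) = √(36.46/131.29) = √0.2777 = 0.5270.
So the time for HCl is 297 × 0.5270 = 157 s.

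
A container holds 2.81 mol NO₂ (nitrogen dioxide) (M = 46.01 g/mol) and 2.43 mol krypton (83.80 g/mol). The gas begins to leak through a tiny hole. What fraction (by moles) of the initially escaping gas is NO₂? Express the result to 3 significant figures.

The effusion rate of species i is ∝ p_i/√M_i ∝ n_i/√M_i.
x_NO₂(eff) = (n_NO₂/√M_NO₂) / (n_NO₂/√M_NO₂ + n_Kr/√M_Kr)
= (2.81/√46.01) / (2.81/√46.01 + 2.43/√83.80) = 0.4143/(0.4143 + 0.2655) = 0.609.

0.609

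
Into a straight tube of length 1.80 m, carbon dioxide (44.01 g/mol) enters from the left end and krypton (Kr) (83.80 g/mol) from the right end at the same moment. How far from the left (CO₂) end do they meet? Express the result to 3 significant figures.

The fronts meet when d_CO₂ + d_Kr = L with d_CO₂/d_Kr = √(M_Kr/M_CO₂) (Graham's law). Here √(M_Kr/M_CO₂) = √(83.80/44.01) = 1.380.
With d_CO₂ + d_Kr = 1.80 m, d_Kr = 1.80/(1 + 1.380) = 0.7563 m.
d_CO₂ = 1.80 − 0.7563 = 1.04 m.

1.04 m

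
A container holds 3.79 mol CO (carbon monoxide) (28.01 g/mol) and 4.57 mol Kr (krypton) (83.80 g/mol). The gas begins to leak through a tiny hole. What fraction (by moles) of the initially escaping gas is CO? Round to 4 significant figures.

Each component's effusion rate ∝ (its partial pressure)·(1/√M) ∝ n_i/√M_i.
So x_CO in the escaping gas = (n_CO/√M_CO) / Σ(n_i/√M_i)
= (3.79/√28.01) / (3.79/√28.01 + 4.57/√83.80) = 0.7161/(0.7161 + 0.4992) = 0.5892.

0.5892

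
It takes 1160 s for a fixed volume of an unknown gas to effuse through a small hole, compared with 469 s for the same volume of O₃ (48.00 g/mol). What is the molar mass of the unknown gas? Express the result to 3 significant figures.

294 g/mol

From Graham's law, t_X/t_O₃ = √(M_X/M_O₃).
1160/469 = 2.473 = √(M_X/48.00)
M_X = 48.00 × 2.473² = 48.00 × 6.117 = 294 g/mol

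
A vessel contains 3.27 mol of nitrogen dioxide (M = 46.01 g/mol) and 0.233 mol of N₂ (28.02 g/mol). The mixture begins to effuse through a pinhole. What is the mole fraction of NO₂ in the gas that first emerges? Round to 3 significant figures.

0.916

The effusion rate of species i is ∝ p_i/√M_i ∝ n_i/√M_i.
Mole fraction of NO₂ in the effusate = (n_NO₂/√M_NO₂) / (n_NO₂/√M_NO₂ + n_N₂/√M_N₂)
= (3.27/√46.01) / (3.27/√46.01 + 0.233/√28.02) = 0.4821/(0.4821 + 0.04402) = 0.916.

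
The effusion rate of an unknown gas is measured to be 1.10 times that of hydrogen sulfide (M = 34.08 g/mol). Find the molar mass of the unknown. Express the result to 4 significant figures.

28.17 g/mol

Graham's law gives rate_X/rate_H₂S = √(M_H₂S/M_X).
1.10 = √(34.08/M_X)
M_X = 34.08 / 1.10² = 34.08 / 1.210 = 28.17 g/mol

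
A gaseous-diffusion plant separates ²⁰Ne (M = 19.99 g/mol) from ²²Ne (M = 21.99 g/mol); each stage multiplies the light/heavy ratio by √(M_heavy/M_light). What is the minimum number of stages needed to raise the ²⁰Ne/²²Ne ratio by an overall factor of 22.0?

65

Per stage α = (21.99/19.99)^(1/2) = 1.10005^0.5, giving ln α = 0.04768.
Need α^N ≥ 22.0 ⇒ N ≥ ln(22.0) / ln α = 3.091 / 0.04768 = 64.83.
Rounding up, N = 65 stages.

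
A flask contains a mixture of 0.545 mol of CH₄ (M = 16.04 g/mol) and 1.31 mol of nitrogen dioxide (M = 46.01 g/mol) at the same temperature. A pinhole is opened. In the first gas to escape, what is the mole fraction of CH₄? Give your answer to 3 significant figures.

0.413

Rate_i ∝ x_i/√M_i (Graham's law weighted by mole fraction), so the effusate composition follows n_i/√M_i.
x_CH₄(eff) = (n_CH₄/√M_CH₄) / (n_CH₄/√M_CH₄ + n_NO₂/√M_NO₂)
= (0.545/√16.04) / (0.545/√16.04 + 1.31/√46.01) = 0.1361/(0.1361 + 0.1931) = 0.413.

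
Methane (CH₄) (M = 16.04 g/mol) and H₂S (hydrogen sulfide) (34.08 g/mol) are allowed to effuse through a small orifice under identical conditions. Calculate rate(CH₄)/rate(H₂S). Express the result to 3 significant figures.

1.46

From Graham's law, rate_CH₄/rate_H₂S = √(M_H₂S/M_CH₄) = √(34.08/16.04) = √2.125 = 1.46.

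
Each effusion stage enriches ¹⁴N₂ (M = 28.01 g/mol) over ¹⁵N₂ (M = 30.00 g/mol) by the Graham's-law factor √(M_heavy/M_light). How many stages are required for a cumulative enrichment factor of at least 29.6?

99

With α = √(30.00/28.01) per stage, ln α = ½ ln(1.07105) = 0.03432.
Need α^N ≥ 29.6 ⇒ N ≥ ln(29.6) / ln α = 3.388 / 0.03432 = 98.72.
So at least 99 stages are needed.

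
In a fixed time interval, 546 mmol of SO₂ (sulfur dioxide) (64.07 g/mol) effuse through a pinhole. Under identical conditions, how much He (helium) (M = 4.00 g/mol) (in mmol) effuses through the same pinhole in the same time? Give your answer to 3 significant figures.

From Graham's law, rate_He/rate_SO₂ = √(M_SO₂/M_He) = √(64.07/4.00) = √16.02 = 4.002.
So the amount for He is 546 × 4.002 = 2190 mmol.

2190 mmol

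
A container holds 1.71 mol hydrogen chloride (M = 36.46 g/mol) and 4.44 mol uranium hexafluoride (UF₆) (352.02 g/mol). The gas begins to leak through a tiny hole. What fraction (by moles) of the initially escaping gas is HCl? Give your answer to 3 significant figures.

Each component's effusion rate ∝ (its partial pressure)·(1/√M) ∝ n_i/√M_i.
Mole fraction of HCl in the effusate = (n_HCl/√M_HCl) / (n_HCl/√M_HCl + n_UF₆/√M_UF₆)
= (1.71/√36.46) / (1.71/√36.46 + 4.44/√352.02) = 0.2832/(0.2832 + 0.2366) = 0.545.

0.545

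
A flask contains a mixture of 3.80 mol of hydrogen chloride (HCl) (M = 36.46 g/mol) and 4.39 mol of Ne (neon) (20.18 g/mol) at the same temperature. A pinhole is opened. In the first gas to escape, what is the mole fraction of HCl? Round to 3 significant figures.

0.392

Rate_i ∝ x_i/√M_i (Graham's law weighted by mole fraction), so the effusate composition follows n_i/√M_i.
x_HCl(eff) = (n_HCl/√M_HCl) / (n_HCl/√M_HCl + n_Ne/√M_Ne)
= (3.80/√36.46) / (3.80/√36.46 + 4.39/√20.18) = 0.6293/(0.6293 + 0.9772) = 0.392.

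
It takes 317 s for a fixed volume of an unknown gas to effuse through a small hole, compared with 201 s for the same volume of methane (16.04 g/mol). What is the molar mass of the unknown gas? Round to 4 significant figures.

39.90 g/mol

From Graham's law, t_X/t_CH₄ = √(M_X/M_CH₄).
317/201 = 1.577 = √(M_X/16.04)
M_X = 16.04 × 1.577² = 16.04 × 2.487 = 39.90 g/mol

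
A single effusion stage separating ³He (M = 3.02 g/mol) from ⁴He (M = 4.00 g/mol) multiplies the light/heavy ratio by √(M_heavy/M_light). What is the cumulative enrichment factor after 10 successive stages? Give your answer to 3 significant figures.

After 10 stages the ratio has grown by (√(4.00/3.02))^10 = (4.00/3.02)^(10/2).
= 1.32450^5 = 4.08.

4.08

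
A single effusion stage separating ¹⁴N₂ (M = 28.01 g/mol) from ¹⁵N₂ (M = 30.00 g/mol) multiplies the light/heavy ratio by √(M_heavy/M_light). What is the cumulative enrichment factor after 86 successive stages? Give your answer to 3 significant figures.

After 86 stages the ratio has grown by (√(30.00/28.01))^86 = (30.00/28.01)^(86/2).
= 1.07105^43 = 19.1.

19.1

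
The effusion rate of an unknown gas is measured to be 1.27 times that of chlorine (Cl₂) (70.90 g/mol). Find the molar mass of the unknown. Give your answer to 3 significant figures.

By Graham's law, rate_X/rate_Cl₂ = √(M_Cl₂/M_X).
1.27 = √(70.90/M_X)
M_X = 70.90 / 1.27² = 70.90 / 1.613 = 44.0 g/mol

44.0 g/mol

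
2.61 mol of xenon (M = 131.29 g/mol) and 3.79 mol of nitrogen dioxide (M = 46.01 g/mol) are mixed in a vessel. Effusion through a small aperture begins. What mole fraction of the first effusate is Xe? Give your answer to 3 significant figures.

0.290

Rate_i ∝ x_i/√M_i (Graham's law weighted by mole fraction), so the effusate composition follows n_i/√M_i.
x_Xe(eff) = (n_Xe/√M_Xe) / (n_Xe/√M_Xe + n_NO₂/√M_NO₂)
= (2.61/√131.29) / (2.61/√131.29 + 3.79/√46.01) = 0.2278/(0.2278 + 0.5587) = 0.290.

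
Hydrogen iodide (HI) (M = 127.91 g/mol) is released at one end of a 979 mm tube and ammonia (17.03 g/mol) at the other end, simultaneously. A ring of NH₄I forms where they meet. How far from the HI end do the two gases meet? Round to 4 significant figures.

261.7 mm

The fronts meet when d_HI + d_NH₃ = L with d_HI/d_NH₃ = √(M_NH₃/M_HI) (Graham's law). Here √(M_NH₃/M_HI) = √(17.03/127.91) = 0.3649.
With d_HI + d_NH₃ = 979 mm, d_NH₃ = 979/(1 + 0.3649) = 717.3 mm.
d_HI = 979 − 717.3 = 261.7 mm.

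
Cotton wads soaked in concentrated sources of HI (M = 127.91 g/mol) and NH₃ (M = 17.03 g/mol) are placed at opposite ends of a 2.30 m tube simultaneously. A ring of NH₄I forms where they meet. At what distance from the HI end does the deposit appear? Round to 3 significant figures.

0.615 m

Graham's law gives d_HI/d_NH₃ = rate_HI/rate_NH₃ = √(M_NH₃/M_HI) = √(17.03/127.91) = 0.3649.
With d_HI + d_NH₃ = 2.30 m, d_NH₃ = 2.30/(1 + 0.3649) = 1.685 m.
d_HI = 2.30 − 1.685 = 0.615 m.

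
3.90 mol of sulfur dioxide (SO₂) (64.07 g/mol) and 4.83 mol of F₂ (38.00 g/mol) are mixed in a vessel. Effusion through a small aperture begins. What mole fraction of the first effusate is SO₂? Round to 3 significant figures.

Rate_i ∝ x_i/√M_i (Graham's law weighted by mole fraction), so the effusate composition follows n_i/√M_i.
Mole fraction of SO₂ in the effusate = (n_SO₂/√M_SO₂) / (n_SO₂/√M_SO₂ + n_F₂/√M_F₂)
= (3.90/√64.07) / (3.90/√64.07 + 4.83/√38.00) = 0.4872/(0.4872 + 0.7835) = 0.383.

0.383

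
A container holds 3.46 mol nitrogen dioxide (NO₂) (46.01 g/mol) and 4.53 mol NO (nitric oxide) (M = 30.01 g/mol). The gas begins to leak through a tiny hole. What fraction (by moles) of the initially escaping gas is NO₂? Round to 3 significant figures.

0.382

Each component's effusion rate ∝ (its partial pressure)·(1/√M) ∝ n_i/√M_i.
x_NO₂(eff) = (n_NO₂/√M_NO₂) / (n_NO₂/√M_NO₂ + n_NO/√M_NO)
= (3.46/√46.01) / (3.46/√46.01 + 4.53/√30.01) = 0.5101/(0.5101 + 0.8269) = 0.382.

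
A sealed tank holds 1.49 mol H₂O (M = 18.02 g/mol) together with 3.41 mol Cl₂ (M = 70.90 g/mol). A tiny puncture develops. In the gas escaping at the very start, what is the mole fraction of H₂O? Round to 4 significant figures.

0.4643

Rate_i ∝ x_i/√M_i (Graham's law weighted by mole fraction), so the effusate composition follows n_i/√M_i.
x_H₂O(eff) = (n_H₂O/√M_H₂O) / (n_H₂O/√M_H₂O + n_Cl₂/√M_Cl₂)
= (1.49/√18.02) / (1.49/√18.02 + 3.41/√70.90) = 0.3510/(0.3510 + 0.4050) = 0.4643.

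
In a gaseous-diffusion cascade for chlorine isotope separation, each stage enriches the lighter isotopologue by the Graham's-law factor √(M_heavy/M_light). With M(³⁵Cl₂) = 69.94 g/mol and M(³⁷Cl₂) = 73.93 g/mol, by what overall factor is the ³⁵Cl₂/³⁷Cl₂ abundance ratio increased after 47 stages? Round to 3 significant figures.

3.68

After 47 stages the ratio has grown by (√(73.93/69.94))^47 = (73.93/69.94)^(47/2).
= 1.05705^(47/2) = 3.68.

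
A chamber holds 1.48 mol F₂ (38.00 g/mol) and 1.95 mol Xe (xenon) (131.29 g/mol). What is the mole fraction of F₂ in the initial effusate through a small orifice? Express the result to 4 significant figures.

0.5852

Effusion rate of each component ∝ n_i/√M_i (partial pressure × 1/√M).
So x_F₂ in the escaping gas = (n_F₂/√M_F₂) / Σ(n_i/√M_i)
= (1.48/√38.00) / (1.48/√38.00 + 1.95/√131.29) = 0.2401/(0.2401 + 0.1702) = 0.5852.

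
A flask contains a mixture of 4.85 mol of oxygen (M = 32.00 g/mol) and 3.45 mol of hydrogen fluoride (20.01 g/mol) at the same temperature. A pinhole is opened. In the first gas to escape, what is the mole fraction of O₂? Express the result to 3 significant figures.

Effusion rate of each component ∝ n_i/√M_i (partial pressure × 1/√M).
Mole fraction of O₂ in the effusate = (n_O₂/√M_O₂) / (n_O₂/√M_O₂ + n_HF/√M_HF)
= (4.85/√32.00) / (4.85/√32.00 + 3.45/√20.01) = 0.8574/(0.8574 + 0.7713) = 0.526.

0.526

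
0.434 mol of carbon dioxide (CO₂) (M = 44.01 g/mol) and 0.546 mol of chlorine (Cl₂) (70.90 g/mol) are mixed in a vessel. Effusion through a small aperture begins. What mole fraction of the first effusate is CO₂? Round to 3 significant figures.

Rate_i ∝ x_i/√M_i (Graham's law weighted by mole fraction), so the effusate composition follows n_i/√M_i.
Mole fraction of CO₂ in the effusate = (n_CO₂/√M_CO₂) / (n_CO₂/√M_CO₂ + n_Cl₂/√M_Cl₂)
= (0.434/√44.01) / (0.434/√44.01 + 0.546/√70.90) = 0.06542/(0.06542 + 0.06484) = 0.502.

0.502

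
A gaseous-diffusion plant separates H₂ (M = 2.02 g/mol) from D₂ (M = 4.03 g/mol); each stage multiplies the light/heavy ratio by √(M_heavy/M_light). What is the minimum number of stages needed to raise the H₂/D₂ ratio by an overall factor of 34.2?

Single-stage factor α = √(4.03/2.02), so ln α = ½ ln(1.99505) = 0.3453.
Need α^N ≥ 34.2 ⇒ N ≥ ln(34.2) / ln α = 3.532 / 0.3453 = 10.23.
So at least 11 stages are needed.

11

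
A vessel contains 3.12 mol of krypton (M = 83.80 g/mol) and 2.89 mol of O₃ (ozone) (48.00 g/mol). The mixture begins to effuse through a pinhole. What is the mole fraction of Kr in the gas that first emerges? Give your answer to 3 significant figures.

0.450

Rate_i ∝ x_i/√M_i (Graham's law weighted by mole fraction), so the effusate composition follows n_i/√M_i.
So x_Kr in the escaping gas = (n_Kr/√M_Kr) / Σ(n_i/√M_i)
= (3.12/√83.80) / (3.12/√83.80 + 2.89/√48.00) = 0.3408/(0.3408 + 0.4171) = 0.450.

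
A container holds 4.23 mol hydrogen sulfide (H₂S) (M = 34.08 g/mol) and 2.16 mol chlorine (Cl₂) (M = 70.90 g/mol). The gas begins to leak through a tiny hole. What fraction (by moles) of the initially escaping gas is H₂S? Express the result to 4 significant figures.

0.7385

Effusion rate of each component ∝ n_i/√M_i (partial pressure × 1/√M).
So x_H₂S in the escaping gas = (n_H₂S/√M_H₂S) / Σ(n_i/√M_i)
= (4.23/√34.08) / (4.23/√34.08 + 2.16/√70.90) = 0.7246/(0.7246 + 0.2565) = 0.7385.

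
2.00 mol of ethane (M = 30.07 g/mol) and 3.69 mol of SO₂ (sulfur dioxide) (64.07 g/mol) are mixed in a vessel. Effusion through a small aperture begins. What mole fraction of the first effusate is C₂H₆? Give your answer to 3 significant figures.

0.442

Effusion rate of each component ∝ n_i/√M_i (partial pressure × 1/√M).
x_C₂H₆(eff) = (n_C₂H₆/√M_C₂H₆) / (n_C₂H₆/√M_C₂H₆ + n_SO₂/√M_SO₂)
= (2.00/√30.07) / (2.00/√30.07 + 3.69/√64.07) = 0.3647/(0.3647 + 0.4610) = 0.442.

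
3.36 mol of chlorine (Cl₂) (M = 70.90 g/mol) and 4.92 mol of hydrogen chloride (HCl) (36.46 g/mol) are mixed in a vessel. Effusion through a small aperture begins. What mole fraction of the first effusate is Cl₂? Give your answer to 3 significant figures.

Rate_i ∝ x_i/√M_i (Graham's law weighted by mole fraction), so the effusate composition follows n_i/√M_i.
So x_Cl₂ in the escaping gas = (n_Cl₂/√M_Cl₂) / Σ(n_i/√M_i)
= (3.36/√70.90) / (3.36/√70.90 + 4.92/√36.46) = 0.3990/(0.3990 + 0.8148) = 0.329.

0.329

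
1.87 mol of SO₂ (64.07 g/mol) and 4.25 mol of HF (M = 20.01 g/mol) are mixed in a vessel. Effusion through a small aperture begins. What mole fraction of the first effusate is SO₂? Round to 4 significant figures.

The effusion rate of species i is ∝ p_i/√M_i ∝ n_i/√M_i.
Mole fraction of SO₂ in the effusate = (n_SO₂/√M_SO₂) / (n_SO₂/√M_SO₂ + n_HF/√M_HF)
= (1.87/√64.07) / (1.87/√64.07 + 4.25/√20.01) = 0.2336/(0.2336 + 0.9501) = 0.1974.

0.1974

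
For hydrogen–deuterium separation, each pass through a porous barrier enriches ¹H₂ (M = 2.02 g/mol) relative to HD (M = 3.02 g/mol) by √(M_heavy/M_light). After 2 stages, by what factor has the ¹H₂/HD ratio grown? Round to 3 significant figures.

Overall factor = α^2 with α = √(3.02/2.02), i.e. (3.02/2.02)^(2/2).
= 1.49505^1 = 1.50.

1.50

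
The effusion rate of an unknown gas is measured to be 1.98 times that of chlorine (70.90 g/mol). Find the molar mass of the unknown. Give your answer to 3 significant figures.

18.1 g/mol

Since effusion rate ∝ 1/√M, rate_X/rate_Cl₂ = √(M_Cl₂/M_X).
1.98 = √(70.90/M_X)
M_X = 70.90 / 1.98² = 70.90 / 3.920 = 18.1 g/mol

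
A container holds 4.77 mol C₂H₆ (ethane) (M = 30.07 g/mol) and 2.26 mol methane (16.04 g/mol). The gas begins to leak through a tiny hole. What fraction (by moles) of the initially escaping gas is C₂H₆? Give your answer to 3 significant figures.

Each component's effusion rate ∝ (its partial pressure)·(1/√M) ∝ n_i/√M_i.
So x_C₂H₆ in the escaping gas = (n_C₂H₆/√M_C₂H₆) / Σ(n_i/√M_i)
= (4.77/√30.07) / (4.77/√30.07 + 2.26/√16.04) = 0.8699/(0.8699 + 0.5643) = 0.607.

0.607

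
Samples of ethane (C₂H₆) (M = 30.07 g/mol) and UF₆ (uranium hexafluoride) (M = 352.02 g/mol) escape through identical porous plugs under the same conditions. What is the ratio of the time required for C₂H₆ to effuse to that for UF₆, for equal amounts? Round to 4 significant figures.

0.2923

By Graham's law, t_C₂H₆/t_UF₆ = √(M_C₂H₆/M_UF₆) = √(30.07/352.02) = √0.08542 = 0.2923.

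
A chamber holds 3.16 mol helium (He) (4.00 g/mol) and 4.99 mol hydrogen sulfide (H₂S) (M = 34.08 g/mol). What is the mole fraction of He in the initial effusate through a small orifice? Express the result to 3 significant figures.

0.649

Rate_i ∝ x_i/√M_i (Graham's law weighted by mole fraction), so the effusate composition follows n_i/√M_i.
Mole fraction of He in the effusate = (n_He/√M_He) / (n_He/√M_He + n_H₂S/√M_H₂S)
= (3.16/√4.00) / (3.16/√4.00 + 4.99/√34.08) = 1.580/(1.580 + 0.8548) = 0.649.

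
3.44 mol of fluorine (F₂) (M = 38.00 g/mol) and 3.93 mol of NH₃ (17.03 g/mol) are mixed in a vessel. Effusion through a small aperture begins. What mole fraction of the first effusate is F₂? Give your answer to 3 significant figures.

Each component's effusion rate ∝ (its partial pressure)·(1/√M) ∝ n_i/√M_i.
So x_F₂ in the escaping gas = (n_F₂/√M_F₂) / Σ(n_i/√M_i)
= (3.44/√38.00) / (3.44/√38.00 + 3.93/√17.03) = 0.5580/(0.5580 + 0.9523) = 0.369.

0.369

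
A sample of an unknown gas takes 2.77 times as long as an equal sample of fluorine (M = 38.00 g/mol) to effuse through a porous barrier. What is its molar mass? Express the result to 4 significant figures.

From Graham's law, t_X/t_F₂ = √(M_X/M_F₂).
2.77 = √(M_X/38.00)
M_X = 38.00 × 2.77² = 38.00 × 7.673 = 291.6 g/mol

291.6 g/mol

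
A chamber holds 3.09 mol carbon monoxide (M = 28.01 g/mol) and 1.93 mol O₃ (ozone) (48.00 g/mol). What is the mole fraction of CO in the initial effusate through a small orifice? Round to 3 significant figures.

0.677

Each component's effusion rate ∝ (its partial pressure)·(1/√M) ∝ n_i/√M_i.
x_CO(eff) = (n_CO/√M_CO) / (n_CO/√M_CO + n_O₃/√M_O₃)
= (3.09/√28.01) / (3.09/√28.01 + 1.93/√48.00) = 0.5839/(0.5839 + 0.2786) = 0.677.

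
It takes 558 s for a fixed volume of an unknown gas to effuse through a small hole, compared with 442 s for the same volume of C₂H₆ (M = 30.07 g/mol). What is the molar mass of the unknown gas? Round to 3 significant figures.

Since effusion rate ∝ 1/√M, t_X/t_C₂H₆ = √(M_X/M_C₂H₆).
558/442 = 1.262 = √(M_X/30.07)
M_X = 30.07 × 1.262² = 30.07 × 1.594 = 47.9 g/mol

47.9 g/mol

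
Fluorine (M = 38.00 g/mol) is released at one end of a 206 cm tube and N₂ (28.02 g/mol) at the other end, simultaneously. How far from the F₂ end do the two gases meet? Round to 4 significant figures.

Distances travelled in equal time are proportional to diffusion rates, so d_F₂/d_N₂ = √(M_N₂/M_F₂) = √(28.02/38.00) = 0.8587.
With d_F₂ + d_N₂ = 206 cm, d_N₂ = 206/(1 + 0.8587) = 110.8 cm.
d_F₂ = 206 − 110.8 = 95.17 cm.

95.17 cm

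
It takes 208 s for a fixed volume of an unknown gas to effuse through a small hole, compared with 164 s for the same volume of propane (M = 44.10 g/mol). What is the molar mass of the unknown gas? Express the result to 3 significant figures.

Graham's law gives t_X/t_C₃H₈ = √(M_X/M_C₃H₈).
208/164 = 1.268 = √(M_X/44.10)
M_X = 44.10 × 1.268² = 44.10 × 1.609 = 70.9 g/mol

70.9 g/mol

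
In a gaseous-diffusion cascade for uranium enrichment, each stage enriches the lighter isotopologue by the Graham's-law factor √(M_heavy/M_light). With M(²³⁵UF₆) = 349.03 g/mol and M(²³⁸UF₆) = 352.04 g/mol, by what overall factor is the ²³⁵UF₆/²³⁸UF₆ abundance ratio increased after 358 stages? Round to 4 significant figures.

Each stage multiplies the ratio by α = √(352.04/349.03), so after 358 stages the overall factor is α^358 = (352.04/349.03)^(358/2).
= 1.00862^179 = 4.651.

4.651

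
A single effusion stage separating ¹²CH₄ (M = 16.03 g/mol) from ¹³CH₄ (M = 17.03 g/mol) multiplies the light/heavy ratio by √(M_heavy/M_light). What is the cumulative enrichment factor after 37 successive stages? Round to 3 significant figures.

3.06

Overall factor = α^37 with α = √(17.03/16.03), i.e. (17.03/16.03)^(37/2).
= 1.06238^(37/2) = 3.06.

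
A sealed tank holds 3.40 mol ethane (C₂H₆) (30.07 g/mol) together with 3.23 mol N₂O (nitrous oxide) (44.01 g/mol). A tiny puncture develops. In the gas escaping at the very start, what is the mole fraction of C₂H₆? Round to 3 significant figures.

Each component's effusion rate ∝ (its partial pressure)·(1/√M) ∝ n_i/√M_i.
So x_C₂H₆ in the escaping gas = (n_C₂H₆/√M_C₂H₆) / Σ(n_i/√M_i)
= (3.40/√30.07) / (3.40/√30.07 + 3.23/√44.01) = 0.6200/(0.6200 + 0.4869) = 0.560.

0.560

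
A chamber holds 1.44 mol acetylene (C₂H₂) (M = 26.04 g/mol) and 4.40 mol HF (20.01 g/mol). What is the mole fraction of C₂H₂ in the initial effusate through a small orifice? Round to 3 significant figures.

0.223

The effusion rate of species i is ∝ p_i/√M_i ∝ n_i/√M_i.
Mole fraction of C₂H₂ in the effusate = (n_C₂H₂/√M_C₂H₂) / (n_C₂H₂/√M_C₂H₂ + n_HF/√M_HF)
= (1.44/√26.04) / (1.44/√26.04 + 4.40/√20.01) = 0.2822/(0.2822 + 0.9836) = 0.223.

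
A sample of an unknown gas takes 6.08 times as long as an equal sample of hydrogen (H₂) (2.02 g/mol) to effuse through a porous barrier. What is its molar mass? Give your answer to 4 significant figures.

Using Graham's law: t_X/t_H₂ = √(M_X/M_H₂).
6.08 = √(M_X/2.02)
M_X = 2.02 × 6.08² = 2.02 × 36.97 = 74.67 g/mol

74.67 g/mol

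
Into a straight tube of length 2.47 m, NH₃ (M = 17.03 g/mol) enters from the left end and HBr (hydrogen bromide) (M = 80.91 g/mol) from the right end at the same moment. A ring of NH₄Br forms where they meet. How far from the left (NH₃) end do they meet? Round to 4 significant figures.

Graham's law gives d_NH₃/d_HBr = rate_NH₃/rate_HBr = √(M_HBr/M_NH₃) = √(80.91/17.03) = 2.180.
With d_NH₃ + d_HBr = 2.47 m, d_HBr = 2.47/(1 + 2.180) = 0.7768 m.
d_NH₃ = 2.47 − 0.7768 = 1.693 m.

1.693 m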